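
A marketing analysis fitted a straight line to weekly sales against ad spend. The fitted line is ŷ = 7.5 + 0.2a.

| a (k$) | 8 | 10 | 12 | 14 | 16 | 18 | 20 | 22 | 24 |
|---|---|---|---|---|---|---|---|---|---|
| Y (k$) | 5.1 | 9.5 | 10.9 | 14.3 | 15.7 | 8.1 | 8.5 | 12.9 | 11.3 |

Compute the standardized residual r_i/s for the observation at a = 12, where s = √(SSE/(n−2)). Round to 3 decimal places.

a=8: ŷ = 7.5 + 0.2·8 = 9.1; r = 5.1 − 9.1 = -4
a=10: ŷ = 7.5 + 0.2·10 = 9.5; r = 9.5 − 9.5 = 0
a=12: ŷ = 7.5 + 0.2·12 = 9.9; r = 10.9 − 9.9 = 1
a=14: ŷ = 7.5 + 0.2·14 = 10.3; r = 14.3 − 10.3 = 4
a=16: ŷ = 7.5 + 0.2·16 = 10.7; r = 15.7 − 10.7 = 5
a=18: ŷ = 7.5 + 0.2·18 = 11.1; r = 8.1 − 11.1 = -3
a=20: ŷ = 7.5 + 0.2·20 = 11.5; r = 8.5 − 11.5 = -3
a=22: ŷ = 7.5 + 0.2·22 = 11.9; r = 12.9 − 11.9 = 1
a=24: ŷ = 7.5 + 0.2·24 = 12.3; r = 11.3 − 12.3 = -1
SSE = 16 + 0 + 1 + 16 + 25 + 9 + 9 + 1 + 1 = 78
s = √(78/7) = 3.33809
r/s = 1 / 3.33809 = 0.300

0.300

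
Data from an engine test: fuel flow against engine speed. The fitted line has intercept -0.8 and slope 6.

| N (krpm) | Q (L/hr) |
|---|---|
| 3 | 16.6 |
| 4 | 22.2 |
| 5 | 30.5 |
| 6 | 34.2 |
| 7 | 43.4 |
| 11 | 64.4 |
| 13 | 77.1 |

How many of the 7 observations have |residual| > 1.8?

1

N=3: Q̂ = -0.8 + 6·3 = 17.2; e = 16.6 − 17.2 = -0.6
N=4: Q̂ = -0.8 + 6·4 = 23.2; e = 22.2 − 23.2 = -1
N=5: Q̂ = -0.8 + 6·5 = 29.2; e = 30.5 − 29.2 = 1.3
N=6: Q̂ = -0.8 + 6·6 = 35.2; e = 34.2 − 35.2 = -1
N=7: Q̂ = -0.8 + 6·7 = 41.2; e = 43.4 − 41.2 = 2.2
N=11: Q̂ = -0.8 + 6·11 = 65.2; e = 64.4 − 65.2 = -0.8
N=13: Q̂ = -0.8 + 6·13 = 77.2; e = 77.1 − 77.2 = -0.1
|e| > 1.8: N=7 (|e|=2.2) → 1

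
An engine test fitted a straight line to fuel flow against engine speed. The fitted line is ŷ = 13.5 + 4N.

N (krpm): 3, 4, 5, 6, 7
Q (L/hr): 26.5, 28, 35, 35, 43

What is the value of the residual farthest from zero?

N=3: ŷ = 13.5 + 4·3 = 25.5; e = 26.5 − 25.5 = 1
N=4: ŷ = 13.5 + 4·4 = 29.5; e = 28 − 29.5 = -1.5
N=5: ŷ = 13.5 + 4·5 = 33.5; e = 35 − 33.5 = 1.5
N=6: ŷ = 13.5 + 4·6 = 37.5; e = 35 − 37.5 = -2.5
N=7: ŷ = 13.5 + 4·7 = 41.5; e = 43 − 41.5 = 1.5
Largest |e| is 2.5 at N = 6, residual -2.5.

e = -2.5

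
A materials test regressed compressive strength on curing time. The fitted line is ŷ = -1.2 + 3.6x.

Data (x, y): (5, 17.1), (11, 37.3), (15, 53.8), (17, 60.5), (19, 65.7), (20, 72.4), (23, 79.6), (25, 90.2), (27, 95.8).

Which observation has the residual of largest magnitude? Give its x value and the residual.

x=5: ŷ = -1.2 + 3.6·5 = 16.8; e = 17.1 − 16.8 = 0.3
x=11: ŷ = -1.2 + 3.6·11 = 38.4; e = 37.3 − 38.4 = -1.1
x=15: ŷ = -1.2 + 3.6·15 = 52.8; e = 53.8 − 52.8 = 1
x=17: ŷ = -1.2 + 3.6·17 = 60; e = 60.5 − 60 = 0.5
x=19: ŷ = -1.2 + 3.6·19 = 67.2; e = 65.7 − 67.2 = -1.5
x=20: ŷ = -1.2 + 3.6·20 = 70.8; e = 72.4 − 70.8 = 1.6
x=23: ŷ = -1.2 + 3.6·23 = 81.6; e = 79.6 − 81.6 = -2
x=25: ŷ = -1.2 + 3.6·25 = 88.8; e = 90.2 − 88.8 = 1.4
x=27: ŷ = -1.2 + 3.6·27 = 96; e = 95.8 − 96 = -0.2
Largest |e| is 2 at x = 23, residual -2.

x = 23, e = -2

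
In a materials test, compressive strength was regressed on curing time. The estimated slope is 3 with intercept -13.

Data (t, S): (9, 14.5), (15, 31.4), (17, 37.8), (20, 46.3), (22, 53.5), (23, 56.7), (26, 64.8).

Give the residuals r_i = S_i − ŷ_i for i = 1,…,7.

0.5, -0.6, -0.2, -0.7, 0.5, 0.7, -0.2

t=9: ŷ = -13 + 3·9 = 14; r = 14.5 − 14 = 0.5
t=15: ŷ = -13 + 3·15 = 32; r = 31.4 − 32 = -0.6
t=17: ŷ = -13 + 3·17 = 38; r = 37.8 − 38 = -0.2
t=20: ŷ = -13 + 3·20 = 47; r = 46.3 − 47 = -0.7
t=22: ŷ = -13 + 3·22 = 53; r = 53.5 − 53 = 0.5
t=23: ŷ = -13 + 3·23 = 56; r = 56.7 − 56 = 0.7
t=26: ŷ = -13 + 3·26 = 65; r = 64.8 − 65 = -0.2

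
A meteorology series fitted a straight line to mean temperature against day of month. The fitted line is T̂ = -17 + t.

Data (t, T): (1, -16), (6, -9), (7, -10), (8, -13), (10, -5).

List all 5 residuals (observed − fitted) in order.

t=1: T̂ = -17 + 1 = -16; e = -16 − (-16) = 0
t=6: T̂ = -17 + 6 = -11; e = -9 − (-11) = 2
t=7: T̂ = -17 + 7 = -10; e = -10 − (-10) = 0
t=8: T̂ = -17 + 8 = -9; e = -13 − (-9) = -4
t=10: T̂ = -17 + 10 = -7; e = -5 − (-7) = 2

0, 2, 0, -4, 2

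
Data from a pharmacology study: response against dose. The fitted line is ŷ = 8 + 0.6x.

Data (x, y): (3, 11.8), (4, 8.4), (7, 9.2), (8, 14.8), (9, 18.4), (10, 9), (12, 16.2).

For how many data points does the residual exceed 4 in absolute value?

2

x=3: ŷ = 8 + 0.6·3 = 9.8; e = 11.8 − 9.8 = 2
x=4: ŷ = 8 + 0.6·4 = 10.4; e = 8.4 − 10.4 = -2
x=7: ŷ = 8 + 0.6·7 = 12.2; e = 9.2 − 12.2 = -3
x=8: ŷ = 8 + 0.6·8 = 12.8; e = 14.8 − 12.8 = 2
x=9: ŷ = 8 + 0.6·9 = 13.4; e = 18.4 − 13.4 = 5
x=10: ŷ = 8 + 0.6·10 = 14; e = 9 − 14 = -5
x=12: ŷ = 8 + 0.6·12 = 15.2; e = 16.2 − 15.2 = 1
|e| > 4: x=9 (|e|=5), x=10 (|e|=5) → 2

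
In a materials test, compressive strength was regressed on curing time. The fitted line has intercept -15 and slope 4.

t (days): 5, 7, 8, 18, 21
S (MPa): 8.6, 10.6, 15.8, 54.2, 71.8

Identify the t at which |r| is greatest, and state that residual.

t = 5, r = 3.6

t=5: Ŝ = -15 + 4·5 = 5; r = 8.6 − 5 = 3.6
t=7: Ŝ = -15 + 4·7 = 13; r = 10.6 − 13 = -2.4
t=8: Ŝ = -15 + 4·8 = 17; r = 15.8 − 17 = -1.2
t=18: Ŝ = -15 + 4·18 = 57; r = 54.2 − 57 = -2.8
t=21: Ŝ = -15 + 4·21 = 69; r = 71.8 − 69 = 2.8
Largest |r| is 3.6 at t = 5, residual 3.6.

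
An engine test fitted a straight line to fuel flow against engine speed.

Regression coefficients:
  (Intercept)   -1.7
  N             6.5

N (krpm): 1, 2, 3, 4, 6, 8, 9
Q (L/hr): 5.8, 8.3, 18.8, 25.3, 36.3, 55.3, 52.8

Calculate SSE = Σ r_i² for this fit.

SSE = 54

N=1: Q̂ = -1.7 + 6.5·1 = 4.8; r = 5.8 − 4.8 = 1
N=2: Q̂ = -1.7 + 6.5·2 = 11.3; r = 8.3 − 11.3 = -3
N=3: Q̂ = -1.7 + 6.5·3 = 17.8; r = 18.8 − 17.8 = 1
N=4: Q̂ = -1.7 + 6.5·4 = 24.3; r = 25.3 − 24.3 = 1
N=6: Q̂ = -1.7 + 6.5·6 = 37.3; r = 36.3 − 37.3 = -1
N=8: Q̂ = -1.7 + 6.5·8 = 50.3; r = 55.3 − 50.3 = 5
N=9: Q̂ = -1.7 + 6.5·9 = 56.8; r = 52.8 − 56.8 = -4
SSE = 1 + 9 + 1 + 1 + 1 + 25 + 16 = 54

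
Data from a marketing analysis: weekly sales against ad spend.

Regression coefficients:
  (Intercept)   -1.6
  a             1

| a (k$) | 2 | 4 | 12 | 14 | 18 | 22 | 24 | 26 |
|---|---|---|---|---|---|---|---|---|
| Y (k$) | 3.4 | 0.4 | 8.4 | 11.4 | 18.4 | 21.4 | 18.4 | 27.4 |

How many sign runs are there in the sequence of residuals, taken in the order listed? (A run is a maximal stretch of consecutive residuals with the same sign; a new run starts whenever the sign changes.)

a=2: ŷ = -1.6 + 2 = 0.4; e = 3.4 − 0.4 = 3
a=4: ŷ = -1.6 + 4 = 2.4; e = 0.4 − 2.4 = -2
a=12: ŷ = -1.6 + 12 = 10.4; e = 8.4 − 10.4 = -2
a=14: ŷ = -1.6 + 14 = 12.4; e = 11.4 − 12.4 = -1
a=18: ŷ = -1.6 + 18 = 16.4; e = 18.4 − 16.4 = 2
a=22: ŷ = -1.6 + 22 = 20.4; e = 21.4 − 20.4 = 1
a=24: ŷ = -1.6 + 24 = 22.4; e = 18.4 − 22.4 = -4
a=26: ŷ = -1.6 + 26 = 24.4; e = 27.4 − 24.4 = 3
Signs: + − − − + + − +
Runs: +×1, −×3, +×2, −×1, +×1 → 5

5 runs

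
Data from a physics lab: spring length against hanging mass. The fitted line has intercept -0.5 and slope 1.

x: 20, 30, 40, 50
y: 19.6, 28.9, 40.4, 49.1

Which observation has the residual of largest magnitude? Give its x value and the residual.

x = 40, e = 0.9

x=20: ŷ = -0.5 + 20 = 19.5; e = 19.6 − 19.5 = 0.1
x=30: ŷ = -0.5 + 30 = 29.5; e = 28.9 − 29.5 = -0.6
x=40: ŷ = -0.5 + 40 = 39.5; e = 40.4 − 39.5 = 0.9
x=50: ŷ = -0.5 + 50 = 49.5; e = 49.1 − 49.5 = -0.4
Largest |e| is 0.9 at x = 40, residual 0.9.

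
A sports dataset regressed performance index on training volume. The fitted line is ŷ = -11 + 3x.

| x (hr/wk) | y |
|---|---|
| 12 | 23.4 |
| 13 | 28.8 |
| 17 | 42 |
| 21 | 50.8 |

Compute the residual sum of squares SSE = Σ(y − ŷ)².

SSE = 8.64

x=12: ŷ = -11 + 3·12 = 25; e = 23.4 − 25 = -1.6
x=13: ŷ = -11 + 3·13 = 28; e = 28.8 − 28 = 0.8
x=17: ŷ = -11 + 3·17 = 40; e = 42 − 40 = 2
x=21: ŷ = -11 + 3·21 = 52; e = 50.8 − 52 = -1.2
SSE = 2.56 + 0.64 + 4 + 1.44 = 8.64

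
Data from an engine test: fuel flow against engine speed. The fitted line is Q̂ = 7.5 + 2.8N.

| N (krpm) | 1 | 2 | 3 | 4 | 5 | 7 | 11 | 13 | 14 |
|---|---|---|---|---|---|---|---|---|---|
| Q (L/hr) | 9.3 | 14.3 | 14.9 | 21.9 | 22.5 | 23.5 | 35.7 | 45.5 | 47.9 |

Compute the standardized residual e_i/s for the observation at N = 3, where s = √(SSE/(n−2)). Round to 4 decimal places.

-0.4270

N=1: Q̂ = 7.5 + 2.8·1 = 10.3; e = 9.3 − 10.3 = -1
N=2: Q̂ = 7.5 + 2.8·2 = 13.1; e = 14.3 − 13.1 = 1.2
N=3: Q̂ = 7.5 + 2.8·3 = 15.9; e = 14.9 − 15.9 = -1
N=4: Q̂ = 7.5 + 2.8·4 = 18.7; e = 21.9 − 18.7 = 3.2
N=5: Q̂ = 7.5 + 2.8·5 = 21.5; e = 22.5 − 21.5 = 1
N=7: Q̂ = 7.5 + 2.8·7 = 27.1; e = 23.5 − 27.1 = -3.6
N=11: Q̂ = 7.5 + 2.8·11 = 38.3; e = 35.7 − 38.3 = -2.6
N=13: Q̂ = 7.5 + 2.8·13 = 43.9; e = 45.5 − 43.9 = 1.6
N=14: Q̂ = 7.5 + 2.8·14 = 46.7; e = 47.9 − 46.7 = 1.2
SSE = 1 + 1.44 + 1 + 10.24 + 1 + 12.96 + 6.76 + 2.56 + 1.44 = 38.4
s = √(38.4/7) = 2.34216
e/s = -1 / 2.34216 = -0.4270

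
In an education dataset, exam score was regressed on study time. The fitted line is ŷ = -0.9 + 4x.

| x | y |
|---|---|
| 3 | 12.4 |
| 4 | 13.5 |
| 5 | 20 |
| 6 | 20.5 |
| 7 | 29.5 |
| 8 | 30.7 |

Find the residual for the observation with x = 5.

ŷ = -0.9 + 4·5 = 19.1
e = 20 − 19.1 = 0.9

e = 0.9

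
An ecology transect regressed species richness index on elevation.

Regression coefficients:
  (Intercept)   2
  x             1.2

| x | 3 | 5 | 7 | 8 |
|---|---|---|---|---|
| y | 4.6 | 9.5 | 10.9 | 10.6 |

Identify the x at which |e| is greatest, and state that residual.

x=3: ŷ = 2 + 1.2·3 = 5.6; e = 4.6 − 5.6 = -1
x=5: ŷ = 2 + 1.2·5 = 8; e = 9.5 − 8 = 1.5
x=7: ŷ = 2 + 1.2·7 = 10.4; e = 10.9 − 10.4 = 0.5
x=8: ŷ = 2 + 1.2·8 = 11.6; e = 10.6 − 11.6 = -1
Largest |e| is 1.5 at x = 5, residual 1.5.

x = 5, e = 1.5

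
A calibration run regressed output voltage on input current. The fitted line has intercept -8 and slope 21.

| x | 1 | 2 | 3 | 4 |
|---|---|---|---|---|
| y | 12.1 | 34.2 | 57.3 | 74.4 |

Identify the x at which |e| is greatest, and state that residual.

x = 3, e = 2.3

x=1: ŷ = -8 + 21·1 = 13; e = 12.1 − 13 = -0.9
x=2: ŷ = -8 + 21·2 = 34; e = 34.2 − 34 = 0.2
x=3: ŷ = -8 + 21·3 = 55; e = 57.3 − 55 = 2.3
x=4: ŷ = -8 + 21·4 = 76; e = 74.4 − 76 = -1.6
Largest |e| is 2.3 at x = 3, residual 2.3.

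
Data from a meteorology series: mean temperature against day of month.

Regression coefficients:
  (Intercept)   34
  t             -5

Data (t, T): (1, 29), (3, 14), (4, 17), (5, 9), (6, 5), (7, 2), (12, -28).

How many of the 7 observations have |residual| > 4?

t=1: ŷ = 34 − 5·1 = 29; e = 29 − 29 = 0
t=3: ŷ = 34 − 5·3 = 19; e = 14 − 19 = -5
t=4: ŷ = 34 − 5·4 = 14; e = 17 − 14 = 3
t=5: ŷ = 34 − 5·5 = 9; e = 9 − 9 = 0
t=6: ŷ = 34 − 5·6 = 4; e = 5 − 4 = 1
t=7: ŷ = 34 − 5·7 = -1; e = 2 − (-1) = 3
t=12: ŷ = 34 − 5·12 = -26; e = -28 − (-26) = -2
|e| > 4: t=3 (|e|=5) → 1

1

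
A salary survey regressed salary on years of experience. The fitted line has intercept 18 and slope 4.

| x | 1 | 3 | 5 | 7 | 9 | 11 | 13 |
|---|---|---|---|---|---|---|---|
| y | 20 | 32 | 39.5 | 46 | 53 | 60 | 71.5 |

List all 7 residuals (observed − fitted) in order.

-2, 2, 1.5, 0, -1, -2, 1.5

x=1: ŷ = 18 + 4·1 = 22; e = 20 − 22 = -2
x=3: ŷ = 18 + 4·3 = 30; e = 32 − 30 = 2
x=5: ŷ = 18 + 4·5 = 38; e = 39.5 − 38 = 1.5
x=7: ŷ = 18 + 4·7 = 46; e = 46 − 46 = 0
x=9: ŷ = 18 + 4·9 = 54; e = 53 − 54 = -1
x=11: ŷ = 18 + 4·11 = 62; e = 60 − 62 = -2
x=13: ŷ = 18 + 4·13 = 70; e = 71.5 − 70 = 1.5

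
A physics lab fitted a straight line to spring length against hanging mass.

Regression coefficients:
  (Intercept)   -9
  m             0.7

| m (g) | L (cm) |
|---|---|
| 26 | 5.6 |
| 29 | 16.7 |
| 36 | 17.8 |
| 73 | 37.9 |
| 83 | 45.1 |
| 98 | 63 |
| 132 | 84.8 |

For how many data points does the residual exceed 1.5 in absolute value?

m=26: ŷ = -9 + 0.7·26 = 9.2; e = 5.6 − 9.2 = -3.6
m=29: ŷ = -9 + 0.7·29 = 11.3; e = 16.7 − 11.3 = 5.4
m=36: ŷ = -9 + 0.7·36 = 16.2; e = 17.8 − 16.2 = 1.6
m=73: ŷ = -9 + 0.7·73 = 42.1; e = 37.9 − 42.1 = -4.2
m=83: ŷ = -9 + 0.7·83 = 49.1; e = 45.1 − 49.1 = -4
m=98: ŷ = -9 + 0.7·98 = 59.6; e = 63 − 59.6 = 3.4
m=132: ŷ = -9 + 0.7·132 = 83.4; e = 84.8 − 83.4 = 1.4
|e| > 1.5: m=26 (|e|=3.6), m=29 (|e|=5.4), m=36 (|e|=1.6), m=73 (|e|=4.2), m=83 (|e|=4), m=98 (|e|=3.4) → 6

6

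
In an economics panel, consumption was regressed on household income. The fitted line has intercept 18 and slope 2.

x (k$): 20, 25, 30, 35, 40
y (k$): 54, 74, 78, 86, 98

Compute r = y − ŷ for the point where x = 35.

ŷ = 18 + 2·35 = 88
r = 86 − 88 = -2

r = -2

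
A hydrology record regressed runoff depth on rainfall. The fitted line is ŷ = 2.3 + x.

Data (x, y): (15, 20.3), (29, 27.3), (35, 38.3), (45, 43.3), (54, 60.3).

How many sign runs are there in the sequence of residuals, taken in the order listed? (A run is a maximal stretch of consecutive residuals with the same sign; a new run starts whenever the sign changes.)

5 runs

x=15: ŷ = 2.3 + 15 = 17.3; r = 20.3 − 17.3 = 3
x=29: ŷ = 2.3 + 29 = 31.3; r = 27.3 − 31.3 = -4
x=35: ŷ = 2.3 + 35 = 37.3; r = 38.3 − 37.3 = 1
x=45: ŷ = 2.3 + 45 = 47.3; r = 43.3 − 47.3 = -4
x=54: ŷ = 2.3 + 54 = 56.3; r = 60.3 − 56.3 = 4
Signs: + − + − +
Runs: +×1, −×1, +×1, −×1, +×1 → 5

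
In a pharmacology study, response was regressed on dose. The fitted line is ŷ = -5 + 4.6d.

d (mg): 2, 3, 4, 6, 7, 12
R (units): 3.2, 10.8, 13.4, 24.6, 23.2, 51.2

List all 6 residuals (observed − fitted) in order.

-1, 2, 0, 2, -4, 1

d=2: ŷ = -5 + 4.6·2 = 4.2; e = 3.2 − 4.2 = -1
d=3: ŷ = -5 + 4.6·3 = 8.8; e = 10.8 − 8.8 = 2
d=4: ŷ = -5 + 4.6·4 = 13.4; e = 13.4 − 13.4 = 0
d=6: ŷ = -5 + 4.6·6 = 22.6; e = 24.6 − 22.6 = 2
d=7: ŷ = -5 + 4.6·7 = 27.2; e = 23.2 − 27.2 = -4
d=12: ŷ = -5 + 4.6·12 = 50.2; e = 51.2 − 50.2 = 1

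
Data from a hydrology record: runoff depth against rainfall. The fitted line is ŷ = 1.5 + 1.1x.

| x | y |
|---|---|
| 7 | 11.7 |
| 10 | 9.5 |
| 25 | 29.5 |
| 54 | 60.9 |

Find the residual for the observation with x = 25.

ŷ = 1.5 + 1.1·25 = 29
r = 29.5 − 29 = 0.5

r = 0.5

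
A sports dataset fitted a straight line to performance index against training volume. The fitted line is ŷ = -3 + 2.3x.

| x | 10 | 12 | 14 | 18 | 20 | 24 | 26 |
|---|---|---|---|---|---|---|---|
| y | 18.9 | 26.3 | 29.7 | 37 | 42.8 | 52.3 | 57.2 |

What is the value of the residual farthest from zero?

e = 1.7

x=10: ŷ = -3 + 2.3·10 = 20; e = 18.9 − 20 = -1.1
x=12: ŷ = -3 + 2.3·12 = 24.6; e = 26.3 − 24.6 = 1.7
x=14: ŷ = -3 + 2.3·14 = 29.2; e = 29.7 − 29.2 = 0.5
x=18: ŷ = -3 + 2.3·18 = 38.4; e = 37 − 38.4 = -1.4
x=20: ŷ = -3 + 2.3·20 = 43; e = 42.8 − 43 = -0.2
x=24: ŷ = -3 + 2.3·24 = 52.2; e = 52.3 − 52.2 = 0.1
x=26: ŷ = -3 + 2.3·26 = 56.8; e = 57.2 − 56.8 = 0.4
Largest |e| is 1.7 at x = 12, residual 1.7.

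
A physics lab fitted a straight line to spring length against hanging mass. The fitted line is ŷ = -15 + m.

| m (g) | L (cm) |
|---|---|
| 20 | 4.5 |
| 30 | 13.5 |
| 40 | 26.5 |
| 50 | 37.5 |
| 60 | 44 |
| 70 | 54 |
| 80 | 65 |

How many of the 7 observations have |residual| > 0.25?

6

m=20: ŷ = -15 + 20 = 5; e = 4.5 − 5 = -0.5
m=30: ŷ = -15 + 30 = 15; e = 13.5 − 15 = -1.5
m=40: ŷ = -15 + 40 = 25; e = 26.5 − 25 = 1.5
m=50: ŷ = -15 + 50 = 35; e = 37.5 − 35 = 2.5
m=60: ŷ = -15 + 60 = 45; e = 44 − 45 = -1
m=70: ŷ = -15 + 70 = 55; e = 54 − 55 = -1
m=80: ŷ = -15 + 80 = 65; e = 65 − 65 = 0
|e| > 0.25: m=20 (|e|=0.5), m=30 (|e|=1.5), m=40 (|e|=1.5), m=50 (|e|=2.5), m=60 (|e|=1), m=70 (|e|=1) → 6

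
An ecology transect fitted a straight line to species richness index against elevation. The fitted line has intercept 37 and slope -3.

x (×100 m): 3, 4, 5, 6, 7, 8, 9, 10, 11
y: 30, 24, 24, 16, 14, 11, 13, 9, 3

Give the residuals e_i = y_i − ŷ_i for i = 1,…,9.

2, -1, 2, -3, -2, -2, 3, 2, -1

x=3: ŷ = 37 − 3·3 = 28; e = 30 − 28 = 2
x=4: ŷ = 37 − 3·4 = 25; e = 24 − 25 = -1
x=5: ŷ = 37 − 3·5 = 22; e = 24 − 22 = 2
x=6: ŷ = 37 − 3·6 = 19; e = 16 − 19 = -3
x=7: ŷ = 37 − 3·7 = 16; e = 14 − 16 = -2
x=8: ŷ = 37 − 3·8 = 13; e = 11 − 13 = -2
x=9: ŷ = 37 − 3·9 = 10; e = 13 − 10 = 3
x=10: ŷ = 37 − 3·10 = 7; e = 9 − 7 = 2
x=11: ŷ = 37 − 3·11 = 4; e = 3 − 4 = -1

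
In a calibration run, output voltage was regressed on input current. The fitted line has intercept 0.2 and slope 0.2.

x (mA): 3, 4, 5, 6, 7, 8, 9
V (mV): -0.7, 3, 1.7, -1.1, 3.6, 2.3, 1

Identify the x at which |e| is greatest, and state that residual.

x = 6, e = -2.5

x=3: V̂ = 0.2 + 0.2·3 = 0.8; e = -0.7 − 0.8 = -1.5
x=4: V̂ = 0.2 + 0.2·4 = 1; e = 3 − 1 = 2
x=5: V̂ = 0.2 + 0.2·5 = 1.2; e = 1.7 − 1.2 = 0.5
x=6: V̂ = 0.2 + 0.2·6 = 1.4; e = -1.1 − 1.4 = -2.5
x=7: V̂ = 0.2 + 0.2·7 = 1.6; e = 3.6 − 1.6 = 2
x=8: V̂ = 0.2 + 0.2·8 = 1.8; e = 2.3 − 1.8 = 0.5
x=9: V̂ = 0.2 + 0.2·9 = 2; e = 1 − 2 = -1
Largest |e| is 2.5 at x = 6, residual -2.5.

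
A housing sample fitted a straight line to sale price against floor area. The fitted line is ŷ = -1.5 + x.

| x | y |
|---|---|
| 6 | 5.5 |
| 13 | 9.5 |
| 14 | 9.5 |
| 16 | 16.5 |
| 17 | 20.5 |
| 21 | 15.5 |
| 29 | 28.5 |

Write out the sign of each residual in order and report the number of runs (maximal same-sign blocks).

x=6: ŷ = -1.5 + 6 = 4.5; e = 5.5 − 4.5 = 1
x=13: ŷ = -1.5 + 13 = 11.5; e = 9.5 − 11.5 = -2
x=14: ŷ = -1.5 + 14 = 12.5; e = 9.5 − 12.5 = -3
x=16: ŷ = -1.5 + 16 = 14.5; e = 16.5 − 14.5 = 2
x=17: ŷ = -1.5 + 17 = 15.5; e = 20.5 − 15.5 = 5
x=21: ŷ = -1.5 + 21 = 19.5; e = 15.5 − 19.5 = -4
x=29: ŷ = -1.5 + 29 = 27.5; e = 28.5 − 27.5 = 1
Signs: + − − + + − +
Runs: +×1, −×2, +×2, −×1, +×1 → 5

5 runs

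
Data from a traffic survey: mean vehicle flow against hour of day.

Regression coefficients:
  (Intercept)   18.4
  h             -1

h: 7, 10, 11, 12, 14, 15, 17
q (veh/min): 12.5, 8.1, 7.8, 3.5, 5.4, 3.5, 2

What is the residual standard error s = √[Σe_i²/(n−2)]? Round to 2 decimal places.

h=7: ŷ = 18.4 − 7 = 11.4; e = 12.5 − 11.4 = 1.1
h=10: ŷ = 18.4 − 10 = 8.4; e = 8.1 − 8.4 = -0.3
h=11: ŷ = 18.4 − 11 = 7.4; e = 7.8 − 7.4 = 0.4
h=12: ŷ = 18.4 − 12 = 6.4; e = 3.5 − 6.4 = -2.9
h=14: ŷ = 18.4 − 14 = 4.4; e = 5.4 − 4.4 = 1
h=15: ŷ = 18.4 − 15 = 3.4; e = 3.5 − 3.4 = 0.1
h=17: ŷ = 18.4 − 17 = 1.4; e = 2 − 1.4 = 0.6
SSE = 1.21 + 0.09 + 0.16 + 8.41 + 1 + 0.01 + 0.36 = 11.24
s = √(11.24/5) = √2.248 ≈ 1.50

s = 1.50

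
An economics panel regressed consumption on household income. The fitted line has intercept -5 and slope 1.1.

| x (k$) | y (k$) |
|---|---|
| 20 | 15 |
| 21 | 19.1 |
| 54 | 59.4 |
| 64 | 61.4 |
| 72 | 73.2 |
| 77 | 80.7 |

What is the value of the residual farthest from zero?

e = 5

x=20: ŷ = -5 + 1.1·20 = 17; e = 15 − 17 = -2
x=21: ŷ = -5 + 1.1·21 = 18.1; e = 19.1 − 18.1 = 1
x=54: ŷ = -5 + 1.1·54 = 54.4; e = 59.4 − 54.4 = 5
x=64: ŷ = -5 + 1.1·64 = 65.4; e = 61.4 − 65.4 = -4
x=72: ŷ = -5 + 1.1·72 = 74.2; e = 73.2 − 74.2 = -1
x=77: ŷ = -5 + 1.1·77 = 79.7; e = 80.7 − 79.7 = 1
Largest |e| is 5 at x = 54, residual 5.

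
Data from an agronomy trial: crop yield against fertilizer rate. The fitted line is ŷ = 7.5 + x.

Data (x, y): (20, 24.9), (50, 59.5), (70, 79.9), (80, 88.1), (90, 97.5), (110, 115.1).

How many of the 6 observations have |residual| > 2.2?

x=20: ŷ = 7.5 + 20 = 27.5; e = 24.9 − 27.5 = -2.6
x=50: ŷ = 7.5 + 50 = 57.5; e = 59.5 − 57.5 = 2
x=70: ŷ = 7.5 + 70 = 77.5; e = 79.9 − 77.5 = 2.4
x=80: ŷ = 7.5 + 80 = 87.5; e = 88.1 − 87.5 = 0.6
x=90: ŷ = 7.5 + 90 = 97.5; e = 97.5 − 97.5 = 0
x=110: ŷ = 7.5 + 110 = 117.5; e = 115.1 − 117.5 = -2.4
|e| > 2.2: x=20 (|e|=2.6), x=70 (|e|=2.4), x=110 (|e|=2.4) → 3

3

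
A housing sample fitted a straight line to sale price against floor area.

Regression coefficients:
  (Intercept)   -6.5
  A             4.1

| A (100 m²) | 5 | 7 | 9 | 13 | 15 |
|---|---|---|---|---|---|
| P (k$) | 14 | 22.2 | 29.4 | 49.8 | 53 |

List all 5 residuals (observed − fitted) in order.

0, 0, -1, 3, -2

A=5: ŷ = -6.5 + 4.1·5 = 14; e = 14 − 14 = 0
A=7: ŷ = -6.5 + 4.1·7 = 22.2; e = 22.2 − 22.2 = 0
A=9: ŷ = -6.5 + 4.1·9 = 30.4; e = 29.4 − 30.4 = -1
A=13: ŷ = -6.5 + 4.1·13 = 46.8; e = 49.8 − 46.8 = 3
A=15: ŷ = -6.5 + 4.1·15 = 55; e = 53 − 55 = -2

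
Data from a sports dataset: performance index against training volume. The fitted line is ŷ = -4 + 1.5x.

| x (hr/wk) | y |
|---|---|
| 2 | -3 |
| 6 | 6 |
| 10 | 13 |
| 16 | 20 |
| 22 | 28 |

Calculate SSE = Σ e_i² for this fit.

SSE = 10

x=2: ŷ = -4 + 1.5·2 = -1; e = -3 − (-1) = -2
x=6: ŷ = -4 + 1.5·6 = 5; e = 6 − 5 = 1
x=10: ŷ = -4 + 1.5·10 = 11; e = 13 − 11 = 2
x=16: ŷ = -4 + 1.5·16 = 20; e = 20 − 20 = 0
x=22: ŷ = -4 + 1.5·22 = 29; e = 28 − 29 = -1
SSE = 4 + 1 + 4 + 0 + 1 = 10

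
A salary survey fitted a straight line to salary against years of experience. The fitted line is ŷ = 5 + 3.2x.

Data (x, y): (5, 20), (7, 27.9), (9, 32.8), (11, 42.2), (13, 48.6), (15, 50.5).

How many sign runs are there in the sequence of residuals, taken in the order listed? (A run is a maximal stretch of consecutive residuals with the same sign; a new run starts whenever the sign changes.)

x=5: ŷ = 5 + 3.2·5 = 21; r = 20 − 21 = -1
x=7: ŷ = 5 + 3.2·7 = 27.4; r = 27.9 − 27.4 = 0.5
x=9: ŷ = 5 + 3.2·9 = 33.8; r = 32.8 − 33.8 = -1
x=11: ŷ = 5 + 3.2·11 = 40.2; r = 42.2 − 40.2 = 2
x=13: ŷ = 5 + 3.2·13 = 46.6; r = 48.6 − 46.6 = 2
x=15: ŷ = 5 + 3.2·15 = 53; r = 50.5 − 53 = -2.5
Signs: − + − + + −
Runs: −×1, +×1, −×1, +×2, −×1 → 5

5 runs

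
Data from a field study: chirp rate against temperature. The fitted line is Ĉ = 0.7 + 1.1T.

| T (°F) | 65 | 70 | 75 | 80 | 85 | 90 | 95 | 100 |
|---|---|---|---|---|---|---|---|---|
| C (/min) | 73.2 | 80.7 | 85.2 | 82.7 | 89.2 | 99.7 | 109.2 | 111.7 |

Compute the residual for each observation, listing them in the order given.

T=65: Ĉ = 0.7 + 1.1·65 = 72.2; r = 73.2 − 72.2 = 1
T=70: Ĉ = 0.7 + 1.1·70 = 77.7; r = 80.7 − 77.7 = 3
T=75: Ĉ = 0.7 + 1.1·75 = 83.2; r = 85.2 − 83.2 = 2
T=80: Ĉ = 0.7 + 1.1·80 = 88.7; r = 82.7 − 88.7 = -6
T=85: Ĉ = 0.7 + 1.1·85 = 94.2; r = 89.2 − 94.2 = -5
T=90: Ĉ = 0.7 + 1.1·90 = 99.7; r = 99.7 − 99.7 = 0
T=95: Ĉ = 0.7 + 1.1·95 = 105.2; r = 109.2 − 105.2 = 4
T=100: Ĉ = 0.7 + 1.1·100 = 110.7; r = 111.7 − 110.7 = 1

1, 3, 2, -6, -5, 0, 4, 1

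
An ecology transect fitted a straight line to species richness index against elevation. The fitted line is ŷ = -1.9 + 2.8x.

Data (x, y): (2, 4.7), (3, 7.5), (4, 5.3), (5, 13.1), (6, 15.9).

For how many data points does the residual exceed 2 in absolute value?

x=2: ŷ = -1.9 + 2.8·2 = 3.7; r = 4.7 − 3.7 = 1
x=3: ŷ = -1.9 + 2.8·3 = 6.5; r = 7.5 − 6.5 = 1
x=4: ŷ = -1.9 + 2.8·4 = 9.3; r = 5.3 − 9.3 = -4
x=5: ŷ = -1.9 + 2.8·5 = 12.1; r = 13.1 − 12.1 = 1
x=6: ŷ = -1.9 + 2.8·6 = 14.9; r = 15.9 − 14.9 = 1
|r| > 2: x=4 (|r|=4) → 1

1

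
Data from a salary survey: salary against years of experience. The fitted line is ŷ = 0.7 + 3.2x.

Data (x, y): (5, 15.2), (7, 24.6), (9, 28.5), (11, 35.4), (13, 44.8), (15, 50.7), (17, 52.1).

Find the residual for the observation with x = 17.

e = -3

ŷ = 0.7 + 3.2·17 = 55.1
e = 52.1 − 55.1 = -3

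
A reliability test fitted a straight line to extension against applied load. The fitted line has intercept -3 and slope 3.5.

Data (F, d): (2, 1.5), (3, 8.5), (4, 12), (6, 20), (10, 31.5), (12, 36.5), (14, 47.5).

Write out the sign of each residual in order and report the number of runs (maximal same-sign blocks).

4 runs

F=2: d̂ = -3 + 3.5·2 = 4; e = 1.5 − 4 = -2.5
F=3: d̂ = -3 + 3.5·3 = 7.5; e = 8.5 − 7.5 = 1
F=4: d̂ = -3 + 3.5·4 = 11; e = 12 − 11 = 1
F=6: d̂ = -3 + 3.5·6 = 18; e = 20 − 18 = 2
F=10: d̂ = -3 + 3.5·10 = 32; e = 31.5 − 32 = -0.5
F=12: d̂ = -3 + 3.5·12 = 39; e = 36.5 − 39 = -2.5
F=14: d̂ = -3 + 3.5·14 = 46; e = 47.5 − 46 = 1.5
Signs: − + + + − − +
Runs: −×1, +×3, −×2, +×1 → 4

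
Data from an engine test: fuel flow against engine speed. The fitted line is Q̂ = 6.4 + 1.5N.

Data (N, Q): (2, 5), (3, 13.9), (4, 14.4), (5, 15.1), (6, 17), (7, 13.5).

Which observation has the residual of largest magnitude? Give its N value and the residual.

N = 2, r = -4.4

N=2: Q̂ = 6.4 + 1.5·2 = 9.4; r = 5 − 9.4 = -4.4
N=3: Q̂ = 6.4 + 1.5·3 = 10.9; r = 13.9 − 10.9 = 3
N=4: Q̂ = 6.4 + 1.5·4 = 12.4; r = 14.4 − 12.4 = 2
N=5: Q̂ = 6.4 + 1.5·5 = 13.9; r = 15.1 − 13.9 = 1.2
N=6: Q̂ = 6.4 + 1.5·6 = 15.4; r = 17 − 15.4 = 1.6
N=7: Q̂ = 6.4 + 1.5·7 = 16.9; r = 13.5 − 16.9 = -3.4
Largest |r| is 4.4 at N = 2, residual -4.4.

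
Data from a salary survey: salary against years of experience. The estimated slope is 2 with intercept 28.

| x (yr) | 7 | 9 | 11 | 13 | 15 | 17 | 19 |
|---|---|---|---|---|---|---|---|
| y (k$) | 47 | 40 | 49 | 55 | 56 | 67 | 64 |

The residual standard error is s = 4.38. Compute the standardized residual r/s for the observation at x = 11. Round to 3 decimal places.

-0.228

ŷ = 28 + 2·11 = 50
r = 49 − 50 = -1
r/s = -1 / 4.38 = -0.228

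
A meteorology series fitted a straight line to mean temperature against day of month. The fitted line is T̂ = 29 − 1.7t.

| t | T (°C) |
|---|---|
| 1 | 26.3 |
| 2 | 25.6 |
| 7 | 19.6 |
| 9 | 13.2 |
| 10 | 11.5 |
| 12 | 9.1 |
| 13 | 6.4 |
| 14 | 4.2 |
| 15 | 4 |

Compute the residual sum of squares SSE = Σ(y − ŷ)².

SSE = 9.5

t=1: T̂ = 29 − 1.7·1 = 27.3; r = 26.3 − 27.3 = -1
t=2: T̂ = 29 − 1.7·2 = 25.6; r = 25.6 − 25.6 = 0
t=7: T̂ = 29 − 1.7·7 = 17.1; r = 19.6 − 17.1 = 2.5
t=9: T̂ = 29 − 1.7·9 = 13.7; r = 13.2 − 13.7 = -0.5
t=10: T̂ = 29 − 1.7·10 = 12; r = 11.5 − 12 = -0.5
t=12: T̂ = 29 − 1.7·12 = 8.6; r = 9.1 − 8.6 = 0.5
t=13: T̂ = 29 − 1.7·13 = 6.9; r = 6.4 − 6.9 = -0.5
t=14: T̂ = 29 − 1.7·14 = 5.2; r = 4.2 − 5.2 = -1
t=15: T̂ = 29 − 1.7·15 = 3.5; r = 4 − 3.5 = 0.5
SSE = 1 + 0 + 6.25 + 0.25 + 0.25 + 0.25 + 0.25 + 1 + 0.25 = 9.5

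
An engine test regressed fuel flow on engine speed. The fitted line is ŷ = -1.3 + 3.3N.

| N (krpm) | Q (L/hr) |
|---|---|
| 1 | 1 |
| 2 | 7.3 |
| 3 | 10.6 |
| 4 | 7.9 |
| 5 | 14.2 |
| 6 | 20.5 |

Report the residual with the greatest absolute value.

r = -4

N=1: ŷ = -1.3 + 3.3·1 = 2; r = 1 − 2 = -1
N=2: ŷ = -1.3 + 3.3·2 = 5.3; r = 7.3 − 5.3 = 2
N=3: ŷ = -1.3 + 3.3·3 = 8.6; r = 10.6 − 8.6 = 2
N=4: ŷ = -1.3 + 3.3·4 = 11.9; r = 7.9 − 11.9 = -4
N=5: ŷ = -1.3 + 3.3·5 = 15.2; r = 14.2 − 15.2 = -1
N=6: ŷ = -1.3 + 3.3·6 = 18.5; r = 20.5 − 18.5 = 2
Largest |r| is 4 at N = 4, residual -4.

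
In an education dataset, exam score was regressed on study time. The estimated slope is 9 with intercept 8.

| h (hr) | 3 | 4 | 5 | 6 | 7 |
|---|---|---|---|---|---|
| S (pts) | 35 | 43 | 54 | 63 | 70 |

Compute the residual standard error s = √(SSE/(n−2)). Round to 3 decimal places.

h=3: ŷ = 8 + 9·3 = 35; e = 35 − 35 = 0
h=4: ŷ = 8 + 9·4 = 44; e = 43 − 44 = -1
h=5: ŷ = 8 + 9·5 = 53; e = 54 − 53 = 1
h=6: ŷ = 8 + 9·6 = 62; e = 63 − 62 = 1
h=7: ŷ = 8 + 9·7 = 71; e = 70 − 71 = -1
SSE = 0 + 1 + 1 + 1 + 1 = 4
s = √(4/3) = √1.33333 ≈ 1.155

s = 1.155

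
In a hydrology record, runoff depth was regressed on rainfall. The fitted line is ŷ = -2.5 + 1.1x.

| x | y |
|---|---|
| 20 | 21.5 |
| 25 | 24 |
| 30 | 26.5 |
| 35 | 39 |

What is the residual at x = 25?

ŷ = -2.5 + 1.1·25 = 25
e = 24 − 25 = -1

e = -1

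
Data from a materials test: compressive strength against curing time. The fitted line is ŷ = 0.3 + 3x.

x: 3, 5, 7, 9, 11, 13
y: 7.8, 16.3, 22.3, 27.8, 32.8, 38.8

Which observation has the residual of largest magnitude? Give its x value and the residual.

x = 3, e = -1.5

x=3: ŷ = 0.3 + 3·3 = 9.3; e = 7.8 − 9.3 = -1.5
x=5: ŷ = 0.3 + 3·5 = 15.3; e = 16.3 − 15.3 = 1
x=7: ŷ = 0.3 + 3·7 = 21.3; e = 22.3 − 21.3 = 1
x=9: ŷ = 0.3 + 3·9 = 27.3; e = 27.8 − 27.3 = 0.5
x=11: ŷ = 0.3 + 3·11 = 33.3; e = 32.8 − 33.3 = -0.5
x=13: ŷ = 0.3 + 3·13 = 39.3; e = 38.8 − 39.3 = -0.5
Largest |e| is 1.5 at x = 3, residual -1.5.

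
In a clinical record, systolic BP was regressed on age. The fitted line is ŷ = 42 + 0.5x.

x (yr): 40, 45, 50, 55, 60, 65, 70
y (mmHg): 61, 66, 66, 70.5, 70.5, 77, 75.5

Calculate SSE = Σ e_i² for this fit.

x=40: ŷ = 42 + 0.5·40 = 62; e = 61 − 62 = -1
x=45: ŷ = 42 + 0.5·45 = 64.5; e = 66 − 64.5 = 1.5
x=50: ŷ = 42 + 0.5·50 = 67; e = 66 − 67 = -1
x=55: ŷ = 42 + 0.5·55 = 69.5; e = 70.5 − 69.5 = 1
x=60: ŷ = 42 + 0.5·60 = 72; e = 70.5 − 72 = -1.5
x=65: ŷ = 42 + 0.5·65 = 74.5; e = 77 − 74.5 = 2.5
x=70: ŷ = 42 + 0.5·70 = 77; e = 75.5 − 77 = -1.5
SSE = 1 + 2.25 + 1 + 1 + 2.25 + 6.25 + 2.25 = 16

SSE = 16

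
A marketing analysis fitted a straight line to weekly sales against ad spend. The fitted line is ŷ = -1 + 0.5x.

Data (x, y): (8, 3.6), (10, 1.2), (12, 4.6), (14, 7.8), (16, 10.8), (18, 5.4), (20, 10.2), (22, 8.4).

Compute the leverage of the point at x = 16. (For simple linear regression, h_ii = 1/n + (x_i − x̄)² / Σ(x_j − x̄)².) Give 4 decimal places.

h = 0.1310

x̄ = (8 + 10 + 12 + 14 + 16 + 18 + 20 + 22)/8 = 15
Σ(x − x̄)² = 49 + 25 + 9 + 1 + 1 + 9 + 25 + 49 = 168
h = 1/8 + (1)²/168 = 0.125 + 0.00595238 = 0.1310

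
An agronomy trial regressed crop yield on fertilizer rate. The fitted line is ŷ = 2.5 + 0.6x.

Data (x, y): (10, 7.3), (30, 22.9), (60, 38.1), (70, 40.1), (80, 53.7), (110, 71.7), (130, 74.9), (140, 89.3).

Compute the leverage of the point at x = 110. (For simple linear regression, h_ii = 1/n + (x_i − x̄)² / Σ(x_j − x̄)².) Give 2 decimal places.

x̄ = (10 + 30 + 60 + 70 + 80 + 110 + 130 + 140)/8 = 78.75
Σ(x − x̄)² = 4726.56 + 2376.56 + 351.562 + 76.5625 + 1.5625 + 976.562 + 2626.56 + 3751.56 = 14887.5
h = 1/8 + (31.25)²/14887.5 = 0.125 + 0.0655961 = 0.19

h = 0.19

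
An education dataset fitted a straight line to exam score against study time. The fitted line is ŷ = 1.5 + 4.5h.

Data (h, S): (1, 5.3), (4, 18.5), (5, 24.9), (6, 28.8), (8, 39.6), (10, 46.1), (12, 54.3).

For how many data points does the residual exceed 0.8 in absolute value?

4

h=1: ŷ = 1.5 + 4.5·1 = 6; r = 5.3 − 6 = -0.7
h=4: ŷ = 1.5 + 4.5·4 = 19.5; r = 18.5 − 19.5 = -1
h=5: ŷ = 1.5 + 4.5·5 = 24; r = 24.9 − 24 = 0.9
h=6: ŷ = 1.5 + 4.5·6 = 28.5; r = 28.8 − 28.5 = 0.3
h=8: ŷ = 1.5 + 4.5·8 = 37.5; r = 39.6 − 37.5 = 2.1
h=10: ŷ = 1.5 + 4.5·10 = 46.5; r = 46.1 − 46.5 = -0.4
h=12: ŷ = 1.5 + 4.5·12 = 55.5; r = 54.3 − 55.5 = -1.2
|r| > 0.8: h=4 (|r|=1), h=5 (|r|=0.9), h=8 (|r|=2.1), h=12 (|r|=1.2) → 4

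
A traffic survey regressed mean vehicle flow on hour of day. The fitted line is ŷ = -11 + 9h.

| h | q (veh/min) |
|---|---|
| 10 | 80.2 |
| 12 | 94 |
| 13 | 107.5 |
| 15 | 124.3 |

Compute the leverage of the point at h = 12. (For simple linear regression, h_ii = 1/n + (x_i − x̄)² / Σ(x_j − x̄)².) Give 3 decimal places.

h = 0.269

h̄ = (10 + 12 + 13 + 15)/4 = 12.5
Σ(h − h̄)² = 6.25 + 0.25 + 0.25 + 6.25 = 13
h = 1/4 + (-0.5)²/13 = 0.25 + 0.0192308 = 0.269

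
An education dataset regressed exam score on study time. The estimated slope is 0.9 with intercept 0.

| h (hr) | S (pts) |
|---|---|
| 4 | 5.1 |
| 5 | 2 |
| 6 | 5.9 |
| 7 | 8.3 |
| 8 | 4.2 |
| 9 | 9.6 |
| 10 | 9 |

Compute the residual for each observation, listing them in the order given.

1.5, -2.5, 0.5, 2, -3, 1.5, 0

h=4: ŷ = 0.9·4 = 3.6; e = 5.1 − 3.6 = 1.5
h=5: ŷ = 0.9·5 = 4.5; e = 2 − 4.5 = -2.5
h=6: ŷ = 0.9·6 = 5.4; e = 5.9 − 5.4 = 0.5
h=7: ŷ = 0.9·7 = 6.3; e = 8.3 − 6.3 = 2
h=8: ŷ = 0.9·8 = 7.2; e = 4.2 − 7.2 = -3
h=9: ŷ = 0.9·9 = 8.1; e = 9.6 − 8.1 = 1.5
h=10: ŷ = 0.9·10 = 9; e = 9 − 9 = 0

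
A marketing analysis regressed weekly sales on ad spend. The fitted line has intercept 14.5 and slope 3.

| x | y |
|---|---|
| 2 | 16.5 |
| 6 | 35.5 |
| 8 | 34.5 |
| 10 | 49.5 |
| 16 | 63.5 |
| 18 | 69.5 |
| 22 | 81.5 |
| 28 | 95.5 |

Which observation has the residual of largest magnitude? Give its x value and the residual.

x = 10, r = 5

x=2: ŷ = 14.5 + 3·2 = 20.5; r = 16.5 − 20.5 = -4
x=6: ŷ = 14.5 + 3·6 = 32.5; r = 35.5 − 32.5 = 3
x=8: ŷ = 14.5 + 3·8 = 38.5; r = 34.5 − 38.5 = -4
x=10: ŷ = 14.5 + 3·10 = 44.5; r = 49.5 − 44.5 = 5
x=16: ŷ = 14.5 + 3·16 = 62.5; r = 63.5 − 62.5 = 1
x=18: ŷ = 14.5 + 3·18 = 68.5; r = 69.5 − 68.5 = 1
x=22: ŷ = 14.5 + 3·22 = 80.5; r = 81.5 − 80.5 = 1
x=28: ŷ = 14.5 + 3·28 = 98.5; r = 95.5 − 98.5 = -3
Largest |r| is 5 at x = 10, residual 5.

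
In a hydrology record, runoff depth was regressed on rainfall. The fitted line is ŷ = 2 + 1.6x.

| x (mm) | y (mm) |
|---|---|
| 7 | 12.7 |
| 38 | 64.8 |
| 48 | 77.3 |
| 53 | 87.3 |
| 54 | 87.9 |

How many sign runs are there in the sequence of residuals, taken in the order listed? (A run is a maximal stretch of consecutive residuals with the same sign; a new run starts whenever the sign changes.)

5 runs

x=7: ŷ = 2 + 1.6·7 = 13.2; r = 12.7 − 13.2 = -0.5
x=38: ŷ = 2 + 1.6·38 = 62.8; r = 64.8 − 62.8 = 2
x=48: ŷ = 2 + 1.6·48 = 78.8; r = 77.3 − 78.8 = -1.5
x=53: ŷ = 2 + 1.6·53 = 86.8; r = 87.3 − 86.8 = 0.5
x=54: ŷ = 2 + 1.6·54 = 88.4; r = 87.9 − 88.4 = -0.5
Signs: − + − + −
Runs: −×1, +×1, −×1, +×1, −×1 → 5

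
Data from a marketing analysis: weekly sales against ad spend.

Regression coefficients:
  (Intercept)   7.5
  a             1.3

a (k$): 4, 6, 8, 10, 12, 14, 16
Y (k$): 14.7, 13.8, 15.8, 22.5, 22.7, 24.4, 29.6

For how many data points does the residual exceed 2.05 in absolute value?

a=4: ŷ = 7.5 + 1.3·4 = 12.7; e = 14.7 − 12.7 = 2
a=6: ŷ = 7.5 + 1.3·6 = 15.3; e = 13.8 − 15.3 = -1.5
a=8: ŷ = 7.5 + 1.3·8 = 17.9; e = 15.8 − 17.9 = -2.1
a=10: ŷ = 7.5 + 1.3·10 = 20.5; e = 22.5 − 20.5 = 2
a=12: ŷ = 7.5 + 1.3·12 = 23.1; e = 22.7 − 23.1 = -0.4
a=14: ŷ = 7.5 + 1.3·14 = 25.7; e = 24.4 − 25.7 = -1.3
a=16: ŷ = 7.5 + 1.3·16 = 28.3; e = 29.6 − 28.3 = 1.3
|e| > 2.05: a=8 (|e|=2.1) → 1

1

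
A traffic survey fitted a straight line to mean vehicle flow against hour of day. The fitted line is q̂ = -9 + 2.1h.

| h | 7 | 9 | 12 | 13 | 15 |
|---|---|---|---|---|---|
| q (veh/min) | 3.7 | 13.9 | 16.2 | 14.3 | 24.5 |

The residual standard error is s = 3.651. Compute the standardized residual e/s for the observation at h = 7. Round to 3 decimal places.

q̂ = -9 + 2.1·7 = 5.7
e = 3.7 − 5.7 = -2
e/s = -2 / 3.651 = -0.548

-0.548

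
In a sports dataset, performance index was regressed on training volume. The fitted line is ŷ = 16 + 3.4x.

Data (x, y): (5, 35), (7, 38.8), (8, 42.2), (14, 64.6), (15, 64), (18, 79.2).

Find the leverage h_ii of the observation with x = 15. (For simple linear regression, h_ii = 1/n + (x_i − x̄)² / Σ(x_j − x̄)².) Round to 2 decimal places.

h = 0.28

x̄ = (5 + 7 + 8 + 14 + 15 + 18)/6 = 11.1667
Σ(x − x̄)² = 38.0278 + 17.3611 + 10.0278 + 8.02778 + 14.6944 + 46.6944 = 134.833
h = 1/6 + (3.83333)²/134.833 = 0.166667 + 0.108982 = 0.28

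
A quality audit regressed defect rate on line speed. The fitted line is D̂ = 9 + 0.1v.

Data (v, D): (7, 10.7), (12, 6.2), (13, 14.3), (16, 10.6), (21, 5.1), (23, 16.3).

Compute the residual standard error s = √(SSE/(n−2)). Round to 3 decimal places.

s = 4.848

v=7: D̂ = 9 + 0.1·7 = 9.7; e = 10.7 − 9.7 = 1
v=12: D̂ = 9 + 0.1·12 = 10.2; e = 6.2 − 10.2 = -4
v=13: D̂ = 9 + 0.1·13 = 10.3; e = 14.3 − 10.3 = 4
v=16: D̂ = 9 + 0.1·16 = 10.6; e = 10.6 − 10.6 = 0
v=21: D̂ = 9 + 0.1·21 = 11.1; e = 5.1 − 11.1 = -6
v=23: D̂ = 9 + 0.1·23 = 11.3; e = 16.3 − 11.3 = 5
SSE = 1 + 16 + 16 + 0 + 36 + 25 = 94
s = √(94/4) = √23.5 ≈ 4.848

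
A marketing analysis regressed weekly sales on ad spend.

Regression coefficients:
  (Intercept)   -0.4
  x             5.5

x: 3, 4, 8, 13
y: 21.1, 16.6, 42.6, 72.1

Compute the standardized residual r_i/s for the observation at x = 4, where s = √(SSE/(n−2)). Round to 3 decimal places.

x=3: ŷ = -0.4 + 5.5·3 = 16.1; r = 21.1 − 16.1 = 5
x=4: ŷ = -0.4 + 5.5·4 = 21.6; r = 16.6 − 21.6 = -5
x=8: ŷ = -0.4 + 5.5·8 = 43.6; r = 42.6 − 43.6 = -1
x=13: ŷ = -0.4 + 5.5·13 = 71.1; r = 72.1 − 71.1 = 1
SSE = 25 + 25 + 1 + 1 = 52
s = √(52/2) = 5.09902
r/s = -5 / 5.09902 = -0.981

-0.981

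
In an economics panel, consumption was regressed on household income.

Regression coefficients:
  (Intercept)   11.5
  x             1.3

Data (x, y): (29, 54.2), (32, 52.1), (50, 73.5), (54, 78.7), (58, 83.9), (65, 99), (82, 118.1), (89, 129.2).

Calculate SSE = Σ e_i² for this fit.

x=29: ŷ = 11.5 + 1.3·29 = 49.2; e = 54.2 − 49.2 = 5
x=32: ŷ = 11.5 + 1.3·32 = 53.1; e = 52.1 − 53.1 = -1
x=50: ŷ = 11.5 + 1.3·50 = 76.5; e = 73.5 − 76.5 = -3
x=54: ŷ = 11.5 + 1.3·54 = 81.7; e = 78.7 − 81.7 = -3
x=58: ŷ = 11.5 + 1.3·58 = 86.9; e = 83.9 − 86.9 = -3
x=65: ŷ = 11.5 + 1.3·65 = 96; e = 99 − 96 = 3
x=82: ŷ = 11.5 + 1.3·82 = 118.1; e = 118.1 − 118.1 = 0
x=89: ŷ = 11.5 + 1.3·89 = 127.2; e = 129.2 − 127.2 = 2
SSE = 25 + 1 + 9 + 9 + 9 + 9 + 0 + 4 = 66

SSE = 66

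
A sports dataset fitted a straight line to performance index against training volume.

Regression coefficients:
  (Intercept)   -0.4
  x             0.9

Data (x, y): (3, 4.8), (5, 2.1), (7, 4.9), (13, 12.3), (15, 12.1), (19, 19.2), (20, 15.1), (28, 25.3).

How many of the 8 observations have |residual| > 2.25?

x=3: ŷ = -0.4 + 0.9·3 = 2.3; r = 4.8 − 2.3 = 2.5
x=5: ŷ = -0.4 + 0.9·5 = 4.1; r = 2.1 − 4.1 = -2
x=7: ŷ = -0.4 + 0.9·7 = 5.9; r = 4.9 − 5.9 = -1
x=13: ŷ = -0.4 + 0.9·13 = 11.3; r = 12.3 − 11.3 = 1
x=15: ŷ = -0.4 + 0.9·15 = 13.1; r = 12.1 − 13.1 = -1
x=19: ŷ = -0.4 + 0.9·19 = 16.7; r = 19.2 − 16.7 = 2.5
x=20: ŷ = -0.4 + 0.9·20 = 17.6; r = 15.1 − 17.6 = -2.5
x=28: ŷ = -0.4 + 0.9·28 = 24.8; r = 25.3 − 24.8 = 0.5
|r| > 2.25: x=3 (|r|=2.5), x=19 (|r|=2.5), x=20 (|r|=2.5) → 3

3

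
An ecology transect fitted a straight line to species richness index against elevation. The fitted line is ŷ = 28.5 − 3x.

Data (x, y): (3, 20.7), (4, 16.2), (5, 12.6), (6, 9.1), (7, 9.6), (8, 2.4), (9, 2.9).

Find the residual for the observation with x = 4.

e = -0.3

ŷ = 28.5 − 3·4 = 16.5
e = 16.2 − 16.5 = -0.3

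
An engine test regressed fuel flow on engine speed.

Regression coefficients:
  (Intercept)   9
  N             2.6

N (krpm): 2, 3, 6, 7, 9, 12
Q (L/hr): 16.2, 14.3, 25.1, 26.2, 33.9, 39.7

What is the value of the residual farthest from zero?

N=2: Q̂ = 9 + 2.6·2 = 14.2; e = 16.2 − 14.2 = 2
N=3: Q̂ = 9 + 2.6·3 = 16.8; e = 14.3 − 16.8 = -2.5
N=6: Q̂ = 9 + 2.6·6 = 24.6; e = 25.1 − 24.6 = 0.5
N=7: Q̂ = 9 + 2.6·7 = 27.2; e = 26.2 − 27.2 = -1
N=9: Q̂ = 9 + 2.6·9 = 32.4; e = 33.9 − 32.4 = 1.5
N=12: Q̂ = 9 + 2.6·12 = 40.2; e = 39.7 − 40.2 = -0.5
Largest |e| is 2.5 at N = 3, residual -2.5.

e = -2.5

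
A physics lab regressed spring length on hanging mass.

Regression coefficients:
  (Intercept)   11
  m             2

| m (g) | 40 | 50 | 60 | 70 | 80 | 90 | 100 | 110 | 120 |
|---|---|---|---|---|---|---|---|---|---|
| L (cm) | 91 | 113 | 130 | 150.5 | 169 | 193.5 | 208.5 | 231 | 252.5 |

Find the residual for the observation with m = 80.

r = -2

ŷ = 11 + 2·80 = 171
r = 169 − 171 = -2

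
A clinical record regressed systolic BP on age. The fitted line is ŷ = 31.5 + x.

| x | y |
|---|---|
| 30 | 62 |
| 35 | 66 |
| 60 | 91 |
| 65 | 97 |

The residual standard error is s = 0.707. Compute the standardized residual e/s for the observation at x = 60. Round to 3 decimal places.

-0.707

ŷ = 31.5 + 60 = 91.5
e = 91 − 91.5 = -0.5
e/s = -0.5 / 0.707 = -0.707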